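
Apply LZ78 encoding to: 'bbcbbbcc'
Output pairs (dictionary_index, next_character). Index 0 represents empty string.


LZ78 encoding steps:
Dictionary: {0: ''}
Step 1: w='' (idx 0), next='b' -> output (0, 'b'), add 'b' as idx 1
Step 2: w='b' (idx 1), next='c' -> output (1, 'c'), add 'bc' as idx 2
Step 3: w='b' (idx 1), next='b' -> output (1, 'b'), add 'bb' as idx 3
Step 4: w='bc' (idx 2), next='c' -> output (2, 'c'), add 'bcc' as idx 4


Encoded: [(0, 'b'), (1, 'c'), (1, 'b'), (2, 'c')]


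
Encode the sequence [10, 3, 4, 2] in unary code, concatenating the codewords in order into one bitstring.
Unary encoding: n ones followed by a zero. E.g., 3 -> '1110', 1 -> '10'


Encode each number as n ones followed by a terminating 0:
  10 -> 11111111110 (11 bits)
  3 -> 1110 (4 bits)
  4 -> 11110 (5 bits)
  2 -> 110 (3 bits)
Total length = 11 + 4 + 5 + 3 = 23 bits.

Unary([10, 3, 4, 2]) = 11111111110111011110110 (23 bits)


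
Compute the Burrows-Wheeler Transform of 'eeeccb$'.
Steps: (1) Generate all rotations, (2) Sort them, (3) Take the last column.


Rotations (sorted):
  0: $eeeccb -> last char: b
  1: b$eeecc -> last char: c
  2: cb$eeec -> last char: c
  3: ccb$eee -> last char: e
  4: eccb$ee -> last char: e
  5: eeccb$e -> last char: e
  6: eeeccb$ -> last char: $


BWT = bcceee$


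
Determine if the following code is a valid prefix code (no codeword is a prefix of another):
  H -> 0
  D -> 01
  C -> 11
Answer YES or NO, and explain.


Checking each pair (does one codeword prefix another?):
  H='0' vs D='01': prefix -- VIOLATION

NO -- this is NOT a valid prefix code. H (0) is a prefix of D (01).


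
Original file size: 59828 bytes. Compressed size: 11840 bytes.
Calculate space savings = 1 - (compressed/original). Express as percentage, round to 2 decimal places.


ratio = compressed/original = 11840/59828 = 0.197901
savings = 1 - ratio = 1 - 0.197901 = 0.802099
as a percentage: 0.802099 * 100 = 80.21%

Space savings = 1 - 11840/59828 = 80.21%


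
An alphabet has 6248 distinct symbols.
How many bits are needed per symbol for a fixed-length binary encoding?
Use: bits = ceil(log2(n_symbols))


log2(6248) = 12.6092
Bracket: 2^12 = 4096 < 6248 <= 2^13 = 8192
So ceil(log2(6248)) = 13

bits = ceil(log2(6248)) = ceil(12.6092) = 13 bits


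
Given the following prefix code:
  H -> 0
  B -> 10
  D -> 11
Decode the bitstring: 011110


Decoding step by step:
Bits 0 -> H
Bits 11 -> D
Bits 11 -> D
Bits 0 -> H


Decoded message: HDDH


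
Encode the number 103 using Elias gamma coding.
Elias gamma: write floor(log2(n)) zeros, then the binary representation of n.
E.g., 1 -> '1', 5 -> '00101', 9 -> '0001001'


num_bits = floor(log2(103)) + 1 = 7
leading_zeros = num_bits - 1 = 6
binary(103) = 1100111

Elias gamma(103) = '000000' + '1100111' = 0000001100111 (13 bits)


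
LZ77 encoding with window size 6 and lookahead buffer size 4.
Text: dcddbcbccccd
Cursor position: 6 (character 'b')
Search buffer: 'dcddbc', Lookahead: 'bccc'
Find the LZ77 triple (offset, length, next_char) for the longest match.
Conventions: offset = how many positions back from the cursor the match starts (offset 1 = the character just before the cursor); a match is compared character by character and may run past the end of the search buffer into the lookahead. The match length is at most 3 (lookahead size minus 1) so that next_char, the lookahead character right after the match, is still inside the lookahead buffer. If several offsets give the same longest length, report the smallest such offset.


Try each offset into the search buffer:
  offset=1 (pos 5, char 'c'): match length 0
  offset=2 (pos 4, char 'b'): match length 2
  offset=3 (pos 3, char 'd'): match length 0
  offset=4 (pos 2, char 'd'): match length 0
  offset=5 (pos 1, char 'c'): match length 0
  offset=6 (pos 0, char 'd'): match length 0
Longest match has length 2 at offset 2.
next_char = character at position 6 + 2 = 8 -> 'c'

Best match: offset=2, length=2 (matching 'bc' starting at position 4)
LZ77 triple: (2, 2, 'c')


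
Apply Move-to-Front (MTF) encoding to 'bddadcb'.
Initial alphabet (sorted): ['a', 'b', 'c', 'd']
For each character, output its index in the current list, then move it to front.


MTF encoding:
'b': index 1 in ['a', 'b', 'c', 'd'] -> ['b', 'a', 'c', 'd']
'd': index 3 in ['b', 'a', 'c', 'd'] -> ['d', 'b', 'a', 'c']
'd': index 0 in ['d', 'b', 'a', 'c'] -> ['d', 'b', 'a', 'c']
'a': index 2 in ['d', 'b', 'a', 'c'] -> ['a', 'd', 'b', 'c']
'd': index 1 in ['a', 'd', 'b', 'c'] -> ['d', 'a', 'b', 'c']
'c': index 3 in ['d', 'a', 'b', 'c'] -> ['c', 'd', 'a', 'b']
'b': index 3 in ['c', 'd', 'a', 'b'] -> ['b', 'c', 'd', 'a']


Output: [1, 3, 0, 2, 1, 3, 3]


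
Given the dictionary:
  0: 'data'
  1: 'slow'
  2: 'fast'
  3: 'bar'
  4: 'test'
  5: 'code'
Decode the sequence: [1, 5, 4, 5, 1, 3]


Look up each index in the dictionary:
  1 -> 'slow'
  5 -> 'code'
  4 -> 'test'
  5 -> 'code'
  1 -> 'slow'
  3 -> 'bar'

Decoded: "slow code test code slow bar"


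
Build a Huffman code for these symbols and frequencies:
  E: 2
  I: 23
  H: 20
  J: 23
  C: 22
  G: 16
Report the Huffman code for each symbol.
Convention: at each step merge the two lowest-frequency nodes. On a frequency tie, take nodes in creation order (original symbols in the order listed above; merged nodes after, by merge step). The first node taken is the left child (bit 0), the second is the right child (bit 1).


Huffman tree construction:
Step 1: Merge E(2) + G(16) = 18
Step 2: Merge (E+G)(18) + H(20) = 38
Step 3: Merge C(22) + I(23) = 45
Step 4: Merge J(23) + ((E+G)+H)(38) = 61
Step 5: Merge (C+I)(45) + (J+((E+G)+H))(61) = 106
Read each symbol's code off the tree from the root (left child = 0, right child = 1).

Codes:
  E: 1100 (length 4)
  I: 01 (length 2)
  H: 111 (length 3)
  J: 10 (length 2)
  C: 00 (length 2)
  G: 1101 (length 4)
Average code length: 268/106 = 2.5283 bits/symbol


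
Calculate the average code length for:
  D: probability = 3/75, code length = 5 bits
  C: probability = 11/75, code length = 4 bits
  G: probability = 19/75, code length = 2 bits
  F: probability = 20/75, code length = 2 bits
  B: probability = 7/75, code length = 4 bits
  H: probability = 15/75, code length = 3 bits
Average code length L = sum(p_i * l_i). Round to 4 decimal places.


Weighted contributions p_i * l_i:
  D: (3/75) * 5 = 15/75
  C: (11/75) * 4 = 44/75
  G: (19/75) * 2 = 38/75
  F: (20/75) * 2 = 40/75
  B: (7/75) * 4 = 28/75
  H: (15/75) * 3 = 45/75
Sum = (15 + 44 + 38 + 40 + 28 + 45)/75 = 210/75

L = 210/75 = 2.8000 bits/symbol


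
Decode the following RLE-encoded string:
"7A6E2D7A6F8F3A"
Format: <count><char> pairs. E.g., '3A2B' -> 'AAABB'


Expanding each <count><char> pair:
  7A -> 'AAAAAAA'
  6E -> 'EEEEEE'
  2D -> 'DD'
  7A -> 'AAAAAAA'
  6F -> 'FFFFFF'
  8F -> 'FFFFFFFF'
  3A -> 'AAA'

Decoded = AAAAAAAEEEEEEDDAAAAAAAFFFFFFFFFFFFFFAAA


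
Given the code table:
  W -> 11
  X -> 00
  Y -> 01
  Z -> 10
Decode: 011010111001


Decoding:
01 -> Y
10 -> Z
10 -> Z
11 -> W
10 -> Z
01 -> Y


Result: YZZWZY


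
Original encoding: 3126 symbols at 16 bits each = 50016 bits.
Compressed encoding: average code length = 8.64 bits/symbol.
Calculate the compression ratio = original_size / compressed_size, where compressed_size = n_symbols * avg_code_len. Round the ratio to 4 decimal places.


original_size = n_symbols * orig_bits = 3126 * 16 = 50016 bits
compressed_size = n_symbols * avg_code_len = 3126 * 8.64 = 27008.64 bits
ratio = original_size / compressed_size = 50016 / 27008.64 = 1.8519

Compression ratio = 1.8519


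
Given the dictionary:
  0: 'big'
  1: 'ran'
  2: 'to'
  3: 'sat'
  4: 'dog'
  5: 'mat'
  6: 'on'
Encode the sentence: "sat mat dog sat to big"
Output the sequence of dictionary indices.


Look up each word in the dictionary:
  'sat' -> 3
  'mat' -> 5
  'dog' -> 4
  'sat' -> 3
  'to' -> 2
  'big' -> 0

Encoded: [3, 5, 4, 3, 2, 0]


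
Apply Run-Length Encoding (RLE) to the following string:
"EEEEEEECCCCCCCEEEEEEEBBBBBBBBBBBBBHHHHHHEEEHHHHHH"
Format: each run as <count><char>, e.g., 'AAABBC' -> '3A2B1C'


Scanning runs left to right:
  i=0: run of 'E' x 7 -> '7E'
  i=7: run of 'C' x 7 -> '7C'
  i=14: run of 'E' x 7 -> '7E'
  i=21: run of 'B' x 13 -> '13B'
  i=34: run of 'H' x 6 -> '6H'
  i=40: run of 'E' x 3 -> '3E'
  i=43: run of 'H' x 6 -> '6H'

RLE = 7E7C7E13B6H3E6H


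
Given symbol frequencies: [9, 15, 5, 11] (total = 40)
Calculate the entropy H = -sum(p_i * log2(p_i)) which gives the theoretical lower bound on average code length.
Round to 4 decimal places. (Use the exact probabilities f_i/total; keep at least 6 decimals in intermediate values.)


Per-symbol terms -p_i * log2(p_i) with p_i = f_i/40:
  p = 9/40 = 0.225000: log2(p) = -2.152003, -p*log2(p) = 0.484201
  p = 15/40 = 0.375000: log2(p) = -1.415037, -p*log2(p) = 0.530639
  p = 5/40 = 0.125000: log2(p) = -3.000000, -p*log2(p) = 0.375000
  p = 11/40 = 0.275000: log2(p) = -1.862496, -p*log2(p) = 0.512187
H = 0.484201 + 0.530639 + 0.375000 + 0.512187 = 1.902027

H = 1.902 bits/symbol


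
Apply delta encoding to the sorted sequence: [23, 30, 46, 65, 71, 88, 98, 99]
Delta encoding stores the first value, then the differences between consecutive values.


First value: 23
Deltas:
  30 - 23 = 7
  46 - 30 = 16
  65 - 46 = 19
  71 - 65 = 6
  88 - 71 = 17
  98 - 88 = 10
  99 - 98 = 1


Delta encoded: [23, 7, 16, 19, 6, 17, 10, 1]


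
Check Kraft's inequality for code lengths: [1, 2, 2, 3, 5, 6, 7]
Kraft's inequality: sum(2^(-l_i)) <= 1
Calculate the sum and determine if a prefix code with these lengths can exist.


Sum = 2^(-1) + 2^(-2) + 2^(-2) + 2^(-3) + 2^(-5) + 2^(-6) + 2^(-7)
    = 0.5 + 0.25 + 0.25 + 0.125 + 0.03125 + 0.015625 + 0.0078125
    = 151/128 = 1.1796875
Since 1.1796875 > 1, Kraft's inequality is NOT satisfied.
A prefix code with these lengths CANNOT exist.

Kraft sum = 1.1796875. Not satisfied.


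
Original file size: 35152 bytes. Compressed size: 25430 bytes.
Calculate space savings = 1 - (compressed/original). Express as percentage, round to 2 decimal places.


ratio = compressed/original = 25430/35152 = 0.72343
savings = 1 - ratio = 1 - 0.72343 = 0.27657
as a percentage: 0.27657 * 100 = 27.66%

Space savings = 1 - 25430/35152 = 27.66%


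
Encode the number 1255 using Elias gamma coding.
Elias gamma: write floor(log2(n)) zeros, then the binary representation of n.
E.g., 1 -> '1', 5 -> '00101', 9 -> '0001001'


num_bits = floor(log2(1255)) + 1 = 11
leading_zeros = num_bits - 1 = 10
binary(1255) = 10011100111

Elias gamma(1255) = '0000000000' + '10011100111' = 000000000010011100111 (21 bits)


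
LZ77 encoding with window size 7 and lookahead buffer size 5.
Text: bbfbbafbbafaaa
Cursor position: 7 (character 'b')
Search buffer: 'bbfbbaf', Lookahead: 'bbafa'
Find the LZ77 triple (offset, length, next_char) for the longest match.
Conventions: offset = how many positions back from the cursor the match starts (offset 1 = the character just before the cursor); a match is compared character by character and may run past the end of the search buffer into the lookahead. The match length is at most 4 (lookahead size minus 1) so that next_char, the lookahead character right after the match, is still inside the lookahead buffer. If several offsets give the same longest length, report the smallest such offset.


Try each offset into the search buffer:
  offset=1 (pos 6, char 'f'): match length 0
  offset=2 (pos 5, char 'a'): match length 0
  offset=3 (pos 4, char 'b'): match length 1
  offset=4 (pos 3, char 'b'): match length 4
  offset=5 (pos 2, char 'f'): match length 0
  offset=6 (pos 1, char 'b'): match length 1
  offset=7 (pos 0, char 'b'): match length 2
Longest match has length 4 at offset 4.
next_char = character at position 7 + 4 = 11 -> 'a'

Best match: offset=4, length=4 (matching 'bbaf' starting at position 3)
LZ77 triple: (4, 4, 'a')


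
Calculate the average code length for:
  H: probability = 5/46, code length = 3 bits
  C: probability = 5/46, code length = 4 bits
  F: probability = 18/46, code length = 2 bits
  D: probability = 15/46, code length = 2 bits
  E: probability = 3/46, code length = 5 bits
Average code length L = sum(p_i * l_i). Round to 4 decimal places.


Weighted contributions p_i * l_i:
  H: (5/46) * 3 = 15/46
  C: (5/46) * 4 = 20/46
  F: (18/46) * 2 = 36/46
  D: (15/46) * 2 = 30/46
  E: (3/46) * 5 = 15/46
Sum = (15 + 20 + 36 + 30 + 15)/46 = 116/46

L = 116/46 = 2.5217 bits/symbol


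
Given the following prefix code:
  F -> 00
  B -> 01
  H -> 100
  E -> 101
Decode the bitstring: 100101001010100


Decoding step by step:
Bits 100 -> H
Bits 101 -> E
Bits 00 -> F
Bits 101 -> E
Bits 01 -> B
Bits 00 -> F


Decoded message: HEFEBF


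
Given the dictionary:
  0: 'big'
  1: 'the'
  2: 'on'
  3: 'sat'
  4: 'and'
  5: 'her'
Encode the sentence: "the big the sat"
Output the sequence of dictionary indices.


Look up each word in the dictionary:
  'the' -> 1
  'big' -> 0
  'the' -> 1
  'sat' -> 3

Encoded: [1, 0, 1, 3]


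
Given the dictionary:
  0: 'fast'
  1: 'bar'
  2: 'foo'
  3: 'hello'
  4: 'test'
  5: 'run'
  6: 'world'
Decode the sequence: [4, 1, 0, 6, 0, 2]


Look up each index in the dictionary:
  4 -> 'test'
  1 -> 'bar'
  0 -> 'fast'
  6 -> 'world'
  0 -> 'fast'
  2 -> 'foo'

Decoded: "test bar fast world fast foo"


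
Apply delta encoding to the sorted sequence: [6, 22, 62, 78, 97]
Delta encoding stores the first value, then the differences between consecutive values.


First value: 6
Deltas:
  22 - 6 = 16
  62 - 22 = 40
  78 - 62 = 16
  97 - 78 = 19


Delta encoded: [6, 16, 40, 16, 19]


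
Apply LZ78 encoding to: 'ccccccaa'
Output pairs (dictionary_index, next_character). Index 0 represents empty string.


LZ78 encoding steps:
Dictionary: {0: ''}
Step 1: w='' (idx 0), next='c' -> output (0, 'c'), add 'c' as idx 1
Step 2: w='c' (idx 1), next='c' -> output (1, 'c'), add 'cc' as idx 2
Step 3: w='cc' (idx 2), next='c' -> output (2, 'c'), add 'ccc' as idx 3
Step 4: w='' (idx 0), next='a' -> output (0, 'a'), add 'a' as idx 4
Step 5: w='a' (idx 4), end of input -> output (4, '')


Encoded: [(0, 'c'), (1, 'c'), (2, 'c'), (0, 'a'), (4, '')]


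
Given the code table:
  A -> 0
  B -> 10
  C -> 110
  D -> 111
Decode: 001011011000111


Decoding:
0 -> A
0 -> A
10 -> B
110 -> C
110 -> C
0 -> A
0 -> A
111 -> D


Result: AABCCAAD


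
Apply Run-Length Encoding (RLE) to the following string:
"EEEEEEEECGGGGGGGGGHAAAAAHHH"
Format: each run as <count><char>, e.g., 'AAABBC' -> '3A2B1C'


Scanning runs left to right:
  i=0: run of 'E' x 8 -> '8E'
  i=8: run of 'C' x 1 -> '1C'
  i=9: run of 'G' x 9 -> '9G'
  i=18: run of 'H' x 1 -> '1H'
  i=19: run of 'A' x 5 -> '5A'
  i=24: run of 'H' x 3 -> '3H'

RLE = 8E1C9G1H5A3H


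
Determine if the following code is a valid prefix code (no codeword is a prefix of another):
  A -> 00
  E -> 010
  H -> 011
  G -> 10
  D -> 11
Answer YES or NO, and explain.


Checking each pair (does one codeword prefix another?):
  A='00' vs E='010': no prefix
  A='00' vs H='011': no prefix
  A='00' vs G='10': no prefix
  A='00' vs D='11': no prefix
  E='010' vs A='00': no prefix
  E='010' vs H='011': no prefix
  E='010' vs G='10': no prefix
  E='010' vs D='11': no prefix
  H='011' vs A='00': no prefix
  H='011' vs E='010': no prefix
  H='011' vs G='10': no prefix
  H='011' vs D='11': no prefix
  G='10' vs A='00': no prefix
  G='10' vs E='010': no prefix
  G='10' vs H='011': no prefix
  G='10' vs D='11': no prefix
  D='11' vs A='00': no prefix
  D='11' vs E='010': no prefix
  D='11' vs H='011': no prefix
  D='11' vs G='10': no prefix
No violation found over all pairs.

YES -- this is a valid prefix code. No codeword is a prefix of any other codeword.


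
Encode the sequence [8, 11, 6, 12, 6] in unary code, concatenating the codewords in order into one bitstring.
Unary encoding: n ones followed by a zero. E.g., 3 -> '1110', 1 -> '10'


Encode each number as n ones followed by a terminating 0:
  8 -> 111111110 (9 bits)
  11 -> 111111111110 (12 bits)
  6 -> 1111110 (7 bits)
  12 -> 1111111111110 (13 bits)
  6 -> 1111110 (7 bits)
Total length = 9 + 12 + 7 + 13 + 7 = 48 bits.

Unary([8, 11, 6, 12, 6]) = 111111110111111111110111111011111111111101111110 (48 bits)


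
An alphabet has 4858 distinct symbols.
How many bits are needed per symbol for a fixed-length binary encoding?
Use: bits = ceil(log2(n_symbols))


log2(4858) = 12.2461
Bracket: 2^12 = 4096 < 4858 <= 2^13 = 8192
So ceil(log2(4858)) = 13

bits = ceil(log2(4858)) = ceil(12.2461) = 13 bits


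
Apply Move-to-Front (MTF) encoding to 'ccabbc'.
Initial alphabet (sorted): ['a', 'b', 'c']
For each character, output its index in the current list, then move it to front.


MTF encoding:
'c': index 2 in ['a', 'b', 'c'] -> ['c', 'a', 'b']
'c': index 0 in ['c', 'a', 'b'] -> ['c', 'a', 'b']
'a': index 1 in ['c', 'a', 'b'] -> ['a', 'c', 'b']
'b': index 2 in ['a', 'c', 'b'] -> ['b', 'a', 'c']
'b': index 0 in ['b', 'a', 'c'] -> ['b', 'a', 'c']
'c': index 2 in ['b', 'a', 'c'] -> ['c', 'b', 'a']


Output: [2, 0, 1, 2, 0, 2]


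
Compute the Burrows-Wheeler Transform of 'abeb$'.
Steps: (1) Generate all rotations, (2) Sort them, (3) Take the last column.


Rotations (sorted):
  0: $abeb -> last char: b
  1: abeb$ -> last char: $
  2: b$abe -> last char: e
  3: beb$a -> last char: a
  4: eb$ab -> last char: b


BWT = b$eab


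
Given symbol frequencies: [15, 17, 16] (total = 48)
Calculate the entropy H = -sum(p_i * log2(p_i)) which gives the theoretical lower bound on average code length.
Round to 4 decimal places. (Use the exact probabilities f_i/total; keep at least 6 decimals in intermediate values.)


Per-symbol terms -p_i * log2(p_i) with p_i = f_i/48:
  p = 15/48 = 0.312500: log2(p) = -1.678072, -p*log2(p) = 0.524397
  p = 17/48 = 0.354167: log2(p) = -1.497500, -p*log2(p) = 0.530364
  p = 16/48 = 0.333333: log2(p) = -1.584963, -p*log2(p) = 0.528321
H = 0.524397 + 0.530364 + 0.528321 = 1.583082

H = 1.5831 bits/symbol


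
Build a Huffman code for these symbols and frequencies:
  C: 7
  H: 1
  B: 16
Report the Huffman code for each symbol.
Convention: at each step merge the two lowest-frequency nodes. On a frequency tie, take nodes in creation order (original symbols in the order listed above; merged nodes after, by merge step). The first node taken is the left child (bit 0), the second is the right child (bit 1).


Huffman tree construction:
Step 1: Merge H(1) + C(7) = 8
Step 2: Merge (H+C)(8) + B(16) = 24
Read each symbol's code off the tree from the root (left child = 0, right child = 1).

Codes:
  C: 01 (length 2)
  H: 00 (length 2)
  B: 1 (length 1)
Average code length: 32/24 = 1.3333 bits/symbol


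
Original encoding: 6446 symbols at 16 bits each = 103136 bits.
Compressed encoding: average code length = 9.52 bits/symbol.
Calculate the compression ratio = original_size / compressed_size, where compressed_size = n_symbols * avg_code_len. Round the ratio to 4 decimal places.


original_size = n_symbols * orig_bits = 6446 * 16 = 103136 bits
compressed_size = n_symbols * avg_code_len = 6446 * 9.52 = 61365.92 bits
ratio = original_size / compressed_size = 103136 / 61365.92 = 1.6807

Compression ratio = 1.6807


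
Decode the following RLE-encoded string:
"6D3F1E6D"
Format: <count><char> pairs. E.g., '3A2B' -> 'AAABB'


Expanding each <count><char> pair:
  6D -> 'DDDDDD'
  3F -> 'FFF'
  1E -> 'E'
  6D -> 'DDDDDD'

Decoded = DDDDDDFFFEDDDDDD


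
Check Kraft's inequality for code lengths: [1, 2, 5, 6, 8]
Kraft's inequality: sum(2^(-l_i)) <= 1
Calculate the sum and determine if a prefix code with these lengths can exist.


Sum = 2^(-1) + 2^(-2) + 2^(-5) + 2^(-6) + 2^(-8)
    = 0.5 + 0.25 + 0.03125 + 0.015625 + 0.00390625
    = 205/256 = 0.80078125
Since 0.80078125 <= 1, Kraft's inequality IS satisfied.
A prefix code with these lengths CAN exist.

Kraft sum = 0.80078125. Satisfied.


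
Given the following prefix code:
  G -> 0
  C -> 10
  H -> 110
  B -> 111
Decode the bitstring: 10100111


Decoding step by step:
Bits 10 -> C
Bits 10 -> C
Bits 0 -> G
Bits 111 -> B


Decoded message: CCGB


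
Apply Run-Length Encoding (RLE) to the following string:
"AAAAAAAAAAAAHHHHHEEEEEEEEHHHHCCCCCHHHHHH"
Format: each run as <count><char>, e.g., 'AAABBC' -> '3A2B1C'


Scanning runs left to right:
  i=0: run of 'A' x 12 -> '12A'
  i=12: run of 'H' x 5 -> '5H'
  i=17: run of 'E' x 8 -> '8E'
  i=25: run of 'H' x 4 -> '4H'
  i=29: run of 'C' x 5 -> '5C'
  i=34: run of 'H' x 6 -> '6H'

RLE = 12A5H8E4H5C6H


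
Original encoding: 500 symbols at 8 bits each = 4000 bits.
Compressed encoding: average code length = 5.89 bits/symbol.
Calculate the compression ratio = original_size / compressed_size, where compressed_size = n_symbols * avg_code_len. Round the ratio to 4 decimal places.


original_size = n_symbols * orig_bits = 500 * 8 = 4000 bits
compressed_size = n_symbols * avg_code_len = 500 * 5.89 = 2945.0 bits
ratio = original_size / compressed_size = 4000 / 2945.0 = 1.3582

Compression ratio = 1.3582


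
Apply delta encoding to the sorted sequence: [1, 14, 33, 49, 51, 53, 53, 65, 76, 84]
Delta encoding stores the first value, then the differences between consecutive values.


First value: 1
Deltas:
  14 - 1 = 13
  33 - 14 = 19
  49 - 33 = 16
  51 - 49 = 2
  53 - 51 = 2
  53 - 53 = 0
  65 - 53 = 12
  76 - 65 = 11
  84 - 76 = 8


Delta encoded: [1, 13, 19, 16, 2, 2, 0, 12, 11, 8]


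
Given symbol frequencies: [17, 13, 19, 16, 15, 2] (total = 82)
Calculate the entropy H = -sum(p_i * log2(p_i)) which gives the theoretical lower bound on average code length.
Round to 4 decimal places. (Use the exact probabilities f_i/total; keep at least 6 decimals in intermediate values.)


Per-symbol terms -p_i * log2(p_i) with p_i = f_i/82:
  p = 17/82 = 0.207317: log2(p) = -2.270089, -p*log2(p) = 0.470628
  p = 13/82 = 0.158537: log2(p) = -2.657112, -p*log2(p) = 0.421250
  p = 19/82 = 0.231707: log2(p) = -2.109624, -p*log2(p) = 0.488815
  p = 16/82 = 0.195122: log2(p) = -2.357552, -p*log2(p) = 0.460010
  p = 15/82 = 0.182927: log2(p) = -2.450661, -p*log2(p) = 0.448292
  p = 2/82 = 0.024390: log2(p) = -5.357552, -p*log2(p) = 0.130672
H = 0.470628 + 0.421250 + 0.488815 + 0.460010 + 0.448292 + 0.130672 = 2.419667

H = 2.4197 bits/symbol


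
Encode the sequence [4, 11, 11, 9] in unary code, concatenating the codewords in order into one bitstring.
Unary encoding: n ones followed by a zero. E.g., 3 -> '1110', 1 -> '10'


Encode each number as n ones followed by a terminating 0:
  4 -> 11110 (5 bits)
  11 -> 111111111110 (12 bits)
  11 -> 111111111110 (12 bits)
  9 -> 1111111110 (10 bits)
Total length = 5 + 12 + 12 + 10 = 39 bits.

Unary([4, 11, 11, 9]) = 111101111111111101111111111101111111110 (39 bits)


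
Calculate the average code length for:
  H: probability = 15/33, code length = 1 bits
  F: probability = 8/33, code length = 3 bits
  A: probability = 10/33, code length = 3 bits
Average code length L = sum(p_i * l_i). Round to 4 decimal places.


Weighted contributions p_i * l_i:
  H: (15/33) * 1 = 15/33
  F: (8/33) * 3 = 24/33
  A: (10/33) * 3 = 30/33
Sum = (15 + 24 + 30)/33 = 69/33

L = 69/33 = 2.0909 bits/symbol


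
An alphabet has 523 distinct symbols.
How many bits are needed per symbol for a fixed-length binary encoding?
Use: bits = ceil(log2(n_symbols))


log2(523) = 9.0307
Bracket: 2^9 = 512 < 523 <= 2^10 = 1024
So ceil(log2(523)) = 10

bits = ceil(log2(523)) = ceil(9.0307) = 10 bits


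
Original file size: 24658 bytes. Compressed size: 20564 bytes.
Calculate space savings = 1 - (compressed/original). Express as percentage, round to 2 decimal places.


ratio = compressed/original = 20564/24658 = 0.833969
savings = 1 - ratio = 1 - 0.833969 = 0.166031
as a percentage: 0.166031 * 100 = 16.6%

Space savings = 1 - 20564/24658 = 16.6%


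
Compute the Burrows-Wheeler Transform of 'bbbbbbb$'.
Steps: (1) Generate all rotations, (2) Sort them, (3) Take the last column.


Rotations (sorted):
  0: $bbbbbbb -> last char: b
  1: b$bbbbbb -> last char: b
  2: bb$bbbbb -> last char: b
  3: bbb$bbbb -> last char: b
  4: bbbb$bbb -> last char: b
  5: bbbbb$bb -> last char: b
  6: bbbbbb$b -> last char: b
  7: bbbbbbb$ -> last char: $


BWT = bbbbbbb$


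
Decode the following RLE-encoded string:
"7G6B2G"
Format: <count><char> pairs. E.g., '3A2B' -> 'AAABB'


Expanding each <count><char> pair:
  7G -> 'GGGGGGG'
  6B -> 'BBBBBB'
  2G -> 'GG'

Decoded = GGGGGGGBBBBBBGG


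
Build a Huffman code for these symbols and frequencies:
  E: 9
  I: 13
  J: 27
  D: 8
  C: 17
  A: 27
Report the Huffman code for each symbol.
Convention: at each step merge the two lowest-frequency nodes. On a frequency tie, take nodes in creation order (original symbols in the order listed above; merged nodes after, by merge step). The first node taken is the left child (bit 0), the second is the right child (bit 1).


Huffman tree construction:
Step 1: Merge D(8) + E(9) = 17
Step 2: Merge I(13) + C(17) = 30
Step 3: Merge (D+E)(17) + J(27) = 44
Step 4: Merge A(27) + (I+C)(30) = 57
Step 5: Merge ((D+E)+J)(44) + (A+(I+C))(57) = 101
Read each symbol's code off the tree from the root (left child = 0, right child = 1).

Codes:
  E: 001 (length 3)
  I: 110 (length 3)
  J: 01 (length 2)
  D: 000 (length 3)
  C: 111 (length 3)
  A: 10 (length 2)
Average code length: 249/101 = 2.4653 bits/symbol


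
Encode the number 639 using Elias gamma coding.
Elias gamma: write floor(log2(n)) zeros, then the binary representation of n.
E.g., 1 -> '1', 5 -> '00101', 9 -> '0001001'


num_bits = floor(log2(639)) + 1 = 10
leading_zeros = num_bits - 1 = 9
binary(639) = 1001111111

Elias gamma(639) = '000000000' + '1001111111' = 0000000001001111111 (19 bits)


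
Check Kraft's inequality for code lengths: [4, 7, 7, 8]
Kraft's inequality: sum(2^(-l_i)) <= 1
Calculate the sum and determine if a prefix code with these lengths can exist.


Sum = 2^(-4) + 2^(-7) + 2^(-7) + 2^(-8)
    = 0.0625 + 0.0078125 + 0.0078125 + 0.00390625
    = 21/256 = 0.08203125
Since 0.08203125 <= 1, Kraft's inequality IS satisfied.
A prefix code with these lengths CAN exist.

Kraft sum = 0.08203125. Satisfied.


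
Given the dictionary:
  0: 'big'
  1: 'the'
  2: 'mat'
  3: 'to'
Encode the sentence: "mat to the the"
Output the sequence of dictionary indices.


Look up each word in the dictionary:
  'mat' -> 2
  'to' -> 3
  'the' -> 1
  'the' -> 1

Encoded: [2, 3, 1, 1]


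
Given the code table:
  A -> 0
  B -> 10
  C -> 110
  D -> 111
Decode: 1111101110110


Decoding:
111 -> D
110 -> C
111 -> D
0 -> A
110 -> C


Result: DCDAC


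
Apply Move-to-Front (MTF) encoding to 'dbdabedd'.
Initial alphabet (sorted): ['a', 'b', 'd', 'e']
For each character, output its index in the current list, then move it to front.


MTF encoding:
'd': index 2 in ['a', 'b', 'd', 'e'] -> ['d', 'a', 'b', 'e']
'b': index 2 in ['d', 'a', 'b', 'e'] -> ['b', 'd', 'a', 'e']
'd': index 1 in ['b', 'd', 'a', 'e'] -> ['d', 'b', 'a', 'e']
'a': index 2 in ['d', 'b', 'a', 'e'] -> ['a', 'd', 'b', 'e']
'b': index 2 in ['a', 'd', 'b', 'e'] -> ['b', 'a', 'd', 'e']
'e': index 3 in ['b', 'a', 'd', 'e'] -> ['e', 'b', 'a', 'd']
'd': index 3 in ['e', 'b', 'a', 'd'] -> ['d', 'e', 'b', 'a']
'd': index 0 in ['d', 'e', 'b', 'a'] -> ['d', 'e', 'b', 'a']


Output: [2, 2, 1, 2, 2, 3, 3, 0]


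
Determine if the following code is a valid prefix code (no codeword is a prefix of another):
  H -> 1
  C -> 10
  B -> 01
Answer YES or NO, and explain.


Checking each pair (does one codeword prefix another?):
  H='1' vs C='10': prefix -- VIOLATION

NO -- this is NOT a valid prefix code. H (1) is a prefix of C (10).


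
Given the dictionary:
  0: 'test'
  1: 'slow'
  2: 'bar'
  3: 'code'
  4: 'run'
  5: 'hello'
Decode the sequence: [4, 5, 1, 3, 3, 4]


Look up each index in the dictionary:
  4 -> 'run'
  5 -> 'hello'
  1 -> 'slow'
  3 -> 'code'
  3 -> 'code'
  4 -> 'run'

Decoded: "run hello slow code code run"


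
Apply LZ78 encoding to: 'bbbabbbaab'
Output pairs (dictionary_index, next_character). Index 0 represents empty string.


LZ78 encoding steps:
Dictionary: {0: ''}
Step 1: w='' (idx 0), next='b' -> output (0, 'b'), add 'b' as idx 1
Step 2: w='b' (idx 1), next='b' -> output (1, 'b'), add 'bb' as idx 2
Step 3: w='' (idx 0), next='a' -> output (0, 'a'), add 'a' as idx 3
Step 4: w='bb' (idx 2), next='b' -> output (2, 'b'), add 'bbb' as idx 4
Step 5: w='a' (idx 3), next='a' -> output (3, 'a'), add 'aa' as idx 5
Step 6: w='b' (idx 1), end of input -> output (1, '')


Encoded: [(0, 'b'), (1, 'b'), (0, 'a'), (2, 'b'), (3, 'a'), (1, '')]


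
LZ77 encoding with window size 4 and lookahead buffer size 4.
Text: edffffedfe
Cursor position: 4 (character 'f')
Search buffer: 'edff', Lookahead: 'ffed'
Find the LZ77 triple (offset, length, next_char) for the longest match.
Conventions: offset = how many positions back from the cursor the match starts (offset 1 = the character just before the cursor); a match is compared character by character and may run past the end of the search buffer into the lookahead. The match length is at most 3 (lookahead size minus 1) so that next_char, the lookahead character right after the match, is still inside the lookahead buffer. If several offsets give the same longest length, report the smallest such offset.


Try each offset into the search buffer:
  offset=1 (pos 3, char 'f'): match length 2
  offset=2 (pos 2, char 'f'): match length 2
  offset=3 (pos 1, char 'd'): match length 0
  offset=4 (pos 0, char 'e'): match length 0
Longest match has length 2, found at offsets 1, 2; take the smallest, offset 1.
next_char = character at position 4 + 2 = 6 -> 'e'

Best match: offset=1, length=2 (matching 'ff' starting at position 3)
LZ77 triple: (1, 2, 'e')


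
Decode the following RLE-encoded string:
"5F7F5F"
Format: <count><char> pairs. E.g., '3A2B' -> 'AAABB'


Expanding each <count><char> pair:
  5F -> 'FFFFF'
  7F -> 'FFFFFFF'
  5F -> 'FFFFF'

Decoded = FFFFFFFFFFFFFFFFF


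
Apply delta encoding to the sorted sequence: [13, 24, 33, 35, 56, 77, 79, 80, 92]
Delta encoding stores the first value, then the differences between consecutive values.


First value: 13
Deltas:
  24 - 13 = 11
  33 - 24 = 9
  35 - 33 = 2
  56 - 35 = 21
  77 - 56 = 21
  79 - 77 = 2
  80 - 79 = 1
  92 - 80 = 12


Delta encoded: [13, 11, 9, 2, 21, 21, 2, 1, 12]


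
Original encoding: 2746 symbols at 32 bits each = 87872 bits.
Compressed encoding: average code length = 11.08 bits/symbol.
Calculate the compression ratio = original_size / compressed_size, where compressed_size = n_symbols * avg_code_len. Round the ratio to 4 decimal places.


original_size = n_symbols * orig_bits = 2746 * 32 = 87872 bits
compressed_size = n_symbols * avg_code_len = 2746 * 11.08 = 30425.68 bits
ratio = original_size / compressed_size = 87872 / 30425.68 = 2.8881

Compression ratio = 2.8881


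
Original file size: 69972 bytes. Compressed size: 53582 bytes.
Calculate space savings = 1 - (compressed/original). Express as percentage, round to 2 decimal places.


ratio = compressed/original = 53582/69972 = 0.765763
savings = 1 - ratio = 1 - 0.765763 = 0.234237
as a percentage: 0.234237 * 100 = 23.42%

Space savings = 1 - 53582/69972 = 23.42%


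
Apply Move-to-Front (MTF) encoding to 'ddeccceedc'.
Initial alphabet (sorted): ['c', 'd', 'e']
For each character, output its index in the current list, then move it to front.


MTF encoding:
'd': index 1 in ['c', 'd', 'e'] -> ['d', 'c', 'e']
'd': index 0 in ['d', 'c', 'e'] -> ['d', 'c', 'e']
'e': index 2 in ['d', 'c', 'e'] -> ['e', 'd', 'c']
'c': index 2 in ['e', 'd', 'c'] -> ['c', 'e', 'd']
'c': index 0 in ['c', 'e', 'd'] -> ['c', 'e', 'd']
'c': index 0 in ['c', 'e', 'd'] -> ['c', 'e', 'd']
'e': index 1 in ['c', 'e', 'd'] -> ['e', 'c', 'd']
'e': index 0 in ['e', 'c', 'd'] -> ['e', 'c', 'd']
'd': index 2 in ['e', 'c', 'd'] -> ['d', 'e', 'c']
'c': index 2 in ['d', 'e', 'c'] -> ['c', 'd', 'e']


Output: [1, 0, 2, 2, 0, 0, 1, 0, 2, 2]


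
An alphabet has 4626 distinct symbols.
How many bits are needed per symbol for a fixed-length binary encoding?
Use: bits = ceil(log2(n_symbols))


log2(4626) = 12.1755
Bracket: 2^12 = 4096 < 4626 <= 2^13 = 8192
So ceil(log2(4626)) = 13

bits = ceil(log2(4626)) = ceil(12.1755) = 13 bits


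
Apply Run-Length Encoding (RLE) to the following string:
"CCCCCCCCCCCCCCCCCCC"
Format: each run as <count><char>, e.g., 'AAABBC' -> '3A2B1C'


Scanning runs left to right:
  i=0: run of 'C' x 19 -> '19C'

RLE = 19C


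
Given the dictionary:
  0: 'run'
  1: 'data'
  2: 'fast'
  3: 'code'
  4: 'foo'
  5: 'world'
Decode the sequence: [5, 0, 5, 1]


Look up each index in the dictionary:
  5 -> 'world'
  0 -> 'run'
  5 -> 'world'
  1 -> 'data'

Decoded: "world run world data"


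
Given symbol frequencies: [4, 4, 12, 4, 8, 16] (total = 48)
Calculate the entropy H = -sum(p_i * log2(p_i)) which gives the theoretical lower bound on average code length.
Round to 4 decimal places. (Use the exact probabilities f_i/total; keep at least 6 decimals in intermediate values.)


Per-symbol terms -p_i * log2(p_i) with p_i = f_i/48:
  p = 4/48 = 0.083333: log2(p) = -3.584963, -p*log2(p) = 0.298747
  p = 4/48 = 0.083333: log2(p) = -3.584963, -p*log2(p) = 0.298747
  p = 12/48 = 0.250000: log2(p) = -2.000000, -p*log2(p) = 0.500000
  p = 4/48 = 0.083333: log2(p) = -3.584963, -p*log2(p) = 0.298747
  p = 8/48 = 0.166667: log2(p) = -2.584963, -p*log2(p) = 0.430827
  p = 16/48 = 0.333333: log2(p) = -1.584963, -p*log2(p) = 0.528321
H = 0.298747 + 0.298747 + 0.500000 + 0.298747 + 0.430827 + 0.528321 = 2.355389

H = 2.3554 bits/symbol


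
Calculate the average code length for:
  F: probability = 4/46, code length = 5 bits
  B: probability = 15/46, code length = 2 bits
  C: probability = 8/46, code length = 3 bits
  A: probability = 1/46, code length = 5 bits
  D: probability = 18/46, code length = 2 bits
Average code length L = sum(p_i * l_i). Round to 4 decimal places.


Weighted contributions p_i * l_i:
  F: (4/46) * 5 = 20/46
  B: (15/46) * 2 = 30/46
  C: (8/46) * 3 = 24/46
  A: (1/46) * 5 = 5/46
  D: (18/46) * 2 = 36/46
Sum = (20 + 30 + 24 + 5 + 36)/46 = 115/46

L = 115/46 = 2.5000 bits/symbol


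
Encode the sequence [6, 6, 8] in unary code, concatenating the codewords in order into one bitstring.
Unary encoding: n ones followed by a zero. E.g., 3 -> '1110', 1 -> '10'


Encode each number as n ones followed by a terminating 0:
  6 -> 1111110 (7 bits)
  6 -> 1111110 (7 bits)
  8 -> 111111110 (9 bits)
Total length = 7 + 7 + 9 = 23 bits.

Unary([6, 6, 8]) = 11111101111110111111110 (23 bits)


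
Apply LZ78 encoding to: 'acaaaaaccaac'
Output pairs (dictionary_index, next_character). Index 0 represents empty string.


LZ78 encoding steps:
Dictionary: {0: ''}
Step 1: w='' (idx 0), next='a' -> output (0, 'a'), add 'a' as idx 1
Step 2: w='' (idx 0), next='c' -> output (0, 'c'), add 'c' as idx 2
Step 3: w='a' (idx 1), next='a' -> output (1, 'a'), add 'aa' as idx 3
Step 4: w='aa' (idx 3), next='a' -> output (3, 'a'), add 'aaa' as idx 4
Step 5: w='c' (idx 2), next='c' -> output (2, 'c'), add 'cc' as idx 5
Step 6: w='aa' (idx 3), next='c' -> output (3, 'c'), add 'aac' as idx 6


Encoded: [(0, 'a'), (0, 'c'), (1, 'a'), (3, 'a'), (2, 'c'), (3, 'c')]


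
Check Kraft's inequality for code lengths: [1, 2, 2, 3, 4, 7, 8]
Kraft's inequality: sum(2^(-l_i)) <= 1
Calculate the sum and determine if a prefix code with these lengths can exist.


Sum = 2^(-1) + 2^(-2) + 2^(-2) + 2^(-3) + 2^(-4) + 2^(-7) + 2^(-8)
    = 0.5 + 0.25 + 0.25 + 0.125 + 0.0625 + 0.0078125 + 0.00390625
    = 307/256 = 1.19921875
Since 1.19921875 > 1, Kraft's inequality is NOT satisfied.
A prefix code with these lengths CANNOT exist.

Kraft sum = 1.19921875. Not satisfied.


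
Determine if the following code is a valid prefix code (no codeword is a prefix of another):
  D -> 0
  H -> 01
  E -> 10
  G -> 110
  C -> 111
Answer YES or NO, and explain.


Checking each pair (does one codeword prefix another?):
  D='0' vs H='01': prefix -- VIOLATION

NO -- this is NOT a valid prefix code. D (0) is a prefix of H (01).


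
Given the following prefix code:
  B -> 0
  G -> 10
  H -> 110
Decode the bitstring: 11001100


Decoding step by step:
Bits 110 -> H
Bits 0 -> B
Bits 110 -> H
Bits 0 -> B


Decoded message: HBHB


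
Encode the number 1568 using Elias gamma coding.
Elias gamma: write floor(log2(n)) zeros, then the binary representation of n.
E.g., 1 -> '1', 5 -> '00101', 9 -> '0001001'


num_bits = floor(log2(1568)) + 1 = 11
leading_zeros = num_bits - 1 = 10
binary(1568) = 11000100000

Elias gamma(1568) = '0000000000' + '11000100000' = 000000000011000100000 (21 bits)


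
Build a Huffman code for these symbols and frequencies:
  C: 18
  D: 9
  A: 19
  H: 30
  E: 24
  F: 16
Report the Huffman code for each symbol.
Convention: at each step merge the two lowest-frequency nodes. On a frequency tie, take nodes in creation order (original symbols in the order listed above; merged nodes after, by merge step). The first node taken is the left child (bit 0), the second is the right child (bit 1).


Huffman tree construction:
Step 1: Merge D(9) + F(16) = 25
Step 2: Merge C(18) + A(19) = 37
Step 3: Merge E(24) + (D+F)(25) = 49
Step 4: Merge H(30) + (C+A)(37) = 67
Step 5: Merge (E+(D+F))(49) + (H+(C+A))(67) = 116
Read each symbol's code off the tree from the root (left child = 0, right child = 1).

Codes:
  C: 110 (length 3)
  D: 010 (length 3)
  A: 111 (length 3)
  H: 10 (length 2)
  E: 00 (length 2)
  F: 011 (length 3)
Average code length: 294/116 = 2.5345 bits/symbol


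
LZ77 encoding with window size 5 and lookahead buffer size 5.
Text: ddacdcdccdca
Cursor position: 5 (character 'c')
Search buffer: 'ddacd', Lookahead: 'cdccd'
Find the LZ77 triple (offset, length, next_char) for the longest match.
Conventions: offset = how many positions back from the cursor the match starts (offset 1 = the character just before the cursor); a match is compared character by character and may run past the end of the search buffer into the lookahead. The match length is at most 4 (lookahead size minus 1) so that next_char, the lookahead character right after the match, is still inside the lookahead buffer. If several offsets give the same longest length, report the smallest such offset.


Try each offset into the search buffer:
  offset=1 (pos 4, char 'd'): match length 0
  offset=2 (pos 3, char 'c'): match length 3
  offset=3 (pos 2, char 'a'): match length 0
  offset=4 (pos 1, char 'd'): match length 0
  offset=5 (pos 0, char 'd'): match length 0
Longest match has length 3 at offset 2.
next_char = character at position 5 + 3 = 8 -> 'c'

Best match: offset=2, length=3 (matching 'cdc' starting at position 3)
LZ77 triple: (2, 3, 'c')


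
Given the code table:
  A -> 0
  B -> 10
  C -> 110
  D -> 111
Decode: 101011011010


Decoding:
10 -> B
10 -> B
110 -> C
110 -> C
10 -> B


Result: BBCCB


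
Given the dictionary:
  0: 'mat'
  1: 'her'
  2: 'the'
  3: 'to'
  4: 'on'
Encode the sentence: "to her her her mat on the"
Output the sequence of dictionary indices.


Look up each word in the dictionary:
  'to' -> 3
  'her' -> 1
  'her' -> 1
  'her' -> 1
  'mat' -> 0
  'on' -> 4
  'the' -> 2

Encoded: [3, 1, 1, 1, 0, 4, 2]


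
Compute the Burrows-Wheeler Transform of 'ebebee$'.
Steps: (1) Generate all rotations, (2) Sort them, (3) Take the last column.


Rotations (sorted):
  0: $ebebee -> last char: e
  1: bebee$e -> last char: e
  2: bee$ebe -> last char: e
  3: e$ebebe -> last char: e
  4: ebebee$ -> last char: $
  5: ebee$eb -> last char: b
  6: ee$ebeb -> last char: b


BWT = eeee$bb


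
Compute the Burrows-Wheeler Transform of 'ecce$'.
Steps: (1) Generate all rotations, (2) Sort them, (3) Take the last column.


Rotations (sorted):
  0: $ecce -> last char: e
  1: cce$e -> last char: e
  2: ce$ec -> last char: c
  3: e$ecc -> last char: c
  4: ecce$ -> last char: $


BWT = eecc$


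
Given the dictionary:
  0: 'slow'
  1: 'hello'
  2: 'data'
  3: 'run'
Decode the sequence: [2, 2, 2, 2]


Look up each index in the dictionary:
  2 -> 'data'
  2 -> 'data'
  2 -> 'data'
  2 -> 'data'

Decoded: "data data data data"
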